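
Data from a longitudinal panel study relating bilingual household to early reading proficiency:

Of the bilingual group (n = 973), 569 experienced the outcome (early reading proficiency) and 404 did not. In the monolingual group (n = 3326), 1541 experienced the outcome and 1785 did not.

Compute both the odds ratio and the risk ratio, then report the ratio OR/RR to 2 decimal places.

1.29

From the description: a = 569, b = 404, c = 1541, d = 1785.
OR = (569·1785)/(404·1541) = 1015665/622564 = 1.63142
Risk in exposed = 569/973 = 0.58479; risk in unexposed = 1541/3326 = 0.46332; RR = 1.26217
OR/RR = 1.63142 / 1.26217 = 1.29255
The outcome is not rare, so the OR lies further from 1 than the RR.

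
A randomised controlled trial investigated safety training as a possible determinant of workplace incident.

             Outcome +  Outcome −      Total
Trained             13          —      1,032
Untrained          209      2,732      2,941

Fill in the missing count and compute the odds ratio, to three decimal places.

0.167

The missing cell is in the exposed row: 1032 − 13 = 1019.
So a = 13, b = 1019, c = 209, d = 2732.
OR = (a·d)/(b·c) = (13 × 2732) / (1019 × 209) = 35516 / 212971 = 0.16676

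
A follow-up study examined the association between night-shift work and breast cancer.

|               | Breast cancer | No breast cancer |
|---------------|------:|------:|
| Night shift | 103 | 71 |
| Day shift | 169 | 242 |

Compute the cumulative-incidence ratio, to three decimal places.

1.440

Cells: a = 103, b = 71, c = 169, d = 242.
Risk in exposed = 103/174 = 0.59195; risk in unexposed = 169/411 = 0.41119.
RR = 0.59195 / 0.41119 = 1.43960
The risk among the exposed is 1.44 times that among the unexposed.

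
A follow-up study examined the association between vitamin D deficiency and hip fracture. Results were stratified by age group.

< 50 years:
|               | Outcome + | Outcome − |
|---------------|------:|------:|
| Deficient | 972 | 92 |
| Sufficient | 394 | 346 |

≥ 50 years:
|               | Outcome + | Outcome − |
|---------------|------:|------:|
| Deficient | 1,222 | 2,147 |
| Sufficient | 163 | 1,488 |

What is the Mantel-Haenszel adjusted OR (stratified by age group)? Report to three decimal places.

6.109

OR_MH = Σ(aᵢdᵢ/nᵢ) / Σ(bᵢcᵢ/nᵢ), where nᵢ is the stratum total.
Stratum 1 (< 50 years): n = 1804; a·d/n = 972·346/1804 = 186.4257; b·c/n = 92·394/1804 = 20.0931
Stratum 2 (≥ 50 years): n = 5020; a·d/n = 1222·1488/5020 = 362.2183; b·c/n = 2147·163/5020 = 69.7133
OR_MH = (186.4257 + 362.2183) / (20.0931 + 69.7133) = 548.6440 / 89.8065 = 6.10918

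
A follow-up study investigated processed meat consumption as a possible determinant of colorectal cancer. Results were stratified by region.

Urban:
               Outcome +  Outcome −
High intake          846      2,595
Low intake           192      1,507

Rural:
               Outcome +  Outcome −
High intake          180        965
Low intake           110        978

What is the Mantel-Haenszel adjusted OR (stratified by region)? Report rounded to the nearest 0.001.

2.263

OR_MH = Σ(aᵢdᵢ/nᵢ) / Σ(bᵢcᵢ/nᵢ), where nᵢ is the stratum total.
Stratum 1 (Urban): n = 5140; a·d/n = 846·1507/5140 = 248.0393; b·c/n = 2595·192/5140 = 96.9339
Stratum 2 (Rural): n = 2233; a·d/n = 180·978/2233 = 78.8356; b·c/n = 965·110/2233 = 47.5369
OR_MH = (248.0393 + 78.8356) / (96.9339 + 47.5369) = 326.8749 / 144.4708 = 2.26257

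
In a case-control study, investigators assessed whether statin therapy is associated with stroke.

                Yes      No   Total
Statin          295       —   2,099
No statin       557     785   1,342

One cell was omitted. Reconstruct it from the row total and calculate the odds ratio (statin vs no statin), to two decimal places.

0.23

The missing cell is in the exposed row: 2099 − 295 = 1804.
So a = 295, b = 1804, c = 557, d = 785.
OR = (a·d)/(b·c) = (295 × 785) / (1804 × 557) = 231575 / 1004828 = 0.23046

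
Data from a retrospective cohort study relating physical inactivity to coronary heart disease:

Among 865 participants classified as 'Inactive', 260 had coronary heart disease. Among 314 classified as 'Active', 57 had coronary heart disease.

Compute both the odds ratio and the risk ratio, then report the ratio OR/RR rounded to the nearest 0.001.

From the description: a = 260, b = 605, c = 57, d = 257.
OR = (260·257)/(605·57) = 66820/34485 = 1.93765
Risk in exposed = 260/865 = 0.30058; risk in unexposed = 57/314 = 0.18153; RR = 1.65582
OR/RR = 1.93765 / 1.65582 = 1.17021
The outcome is not rare, so the OR lies further from 1 than the RR.

1.170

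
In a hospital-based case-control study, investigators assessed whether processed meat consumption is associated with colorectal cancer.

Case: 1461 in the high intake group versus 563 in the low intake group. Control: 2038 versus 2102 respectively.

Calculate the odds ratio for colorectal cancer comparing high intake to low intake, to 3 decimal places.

2.677

From the description: a = 1461, b = 2038, c = 563, d = 2102.
OR = (a·d)/(b·c) = (1461 × 2102) / (2038 × 563) = 3071022 / 1147394 = 2.67652
The odds of colorectal cancer are about 2.68 times as high in the high intake group.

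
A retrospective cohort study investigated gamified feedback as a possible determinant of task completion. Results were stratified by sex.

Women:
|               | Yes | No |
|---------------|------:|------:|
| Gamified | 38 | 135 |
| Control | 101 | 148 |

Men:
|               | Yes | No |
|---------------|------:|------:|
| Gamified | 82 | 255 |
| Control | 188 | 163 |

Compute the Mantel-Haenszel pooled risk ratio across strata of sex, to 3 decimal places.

0.481

RR_MH = Σ(aᵢ·n₀ᵢ/nᵢ) / Σ(cᵢ·n₁ᵢ/nᵢ), with n₁ᵢ = aᵢ+bᵢ (exposed), n₀ᵢ = cᵢ+dᵢ (unexposed), nᵢ = n₁ᵢ+n₀ᵢ.
Stratum 1 (Women): n₁ = 173, n₀ = 249, n = 422; a·n₀/n = 38·249/422 = 22.4218; c·n₁/n = 101·173/422 = 41.4052
Stratum 2 (Men): n₁ = 337, n₀ = 351, n = 688; a·n₀/n = 82·351/688 = 41.8343; c·n₁/n = 188·337/688 = 92.0872
RR_MH = (22.4218 + 41.8343) / (41.4052 + 92.0872) = 64.2561 / 133.4924 = 0.48135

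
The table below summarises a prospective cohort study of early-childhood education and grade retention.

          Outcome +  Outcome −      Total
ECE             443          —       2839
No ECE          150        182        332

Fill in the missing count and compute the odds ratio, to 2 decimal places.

The missing cell is in the exposed row: 2839 − 443 = 2396.
So a = 443, b = 2396, c = 150, d = 182.
OR = (a·d)/(b·c) = (443 × 182) / (2396 × 150) = 80626 / 359400 = 0.22434

0.22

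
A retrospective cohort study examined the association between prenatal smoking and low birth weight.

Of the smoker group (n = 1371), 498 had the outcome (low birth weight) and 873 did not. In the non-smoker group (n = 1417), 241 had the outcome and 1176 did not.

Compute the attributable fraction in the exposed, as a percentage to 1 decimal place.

From the description: a = 498, b = 873, c = 241, d = 1176.
Risk in exposed = 498/1371 = 0.36324; risk in unexposed = 241/1417 = 0.17008.
RR = 0.36324/0.17008 = 2.13572
AR% = (RR − 1)/RR × 100 = (2.13572 − 1)/2.13572 × 100 = 53.1774%

53.2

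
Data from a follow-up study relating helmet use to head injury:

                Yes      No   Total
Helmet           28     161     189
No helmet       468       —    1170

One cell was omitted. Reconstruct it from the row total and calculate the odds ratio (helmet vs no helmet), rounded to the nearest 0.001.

0.261

The missing cell is in the unexposed row: 1170 − 468 = 702.
So a = 28, b = 161, c = 468, d = 702.
OR = (a·d)/(b·c) = (28 × 702) / (161 × 468) = 19656 / 75348 = 0.26087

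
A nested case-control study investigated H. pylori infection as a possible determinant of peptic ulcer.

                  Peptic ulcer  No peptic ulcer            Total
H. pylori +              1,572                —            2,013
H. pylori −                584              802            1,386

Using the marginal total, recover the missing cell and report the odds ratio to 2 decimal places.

The missing cell is in the exposed row: 2013 − 1572 = 441.
So a = 1572, b = 441, c = 584, d = 802.
OR = (a·d)/(b·c) = (1572 × 802) / (441 × 584) = 1260744 / 257544 = 4.89526

4.90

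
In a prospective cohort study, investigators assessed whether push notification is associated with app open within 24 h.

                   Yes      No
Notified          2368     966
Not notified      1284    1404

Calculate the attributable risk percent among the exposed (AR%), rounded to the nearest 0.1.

32.7

Cells: a = 2368, b = 966, c = 1284, d = 1404.
Risk in exposed = 2368/3334 = 0.71026; risk in unexposed = 1284/2688 = 0.47768.
RR = 0.71026/0.47768 = 1.48690
AR% = (RR − 1)/RR × 100 = (1.48690 − 1)/1.48690 × 100 = 32.7458%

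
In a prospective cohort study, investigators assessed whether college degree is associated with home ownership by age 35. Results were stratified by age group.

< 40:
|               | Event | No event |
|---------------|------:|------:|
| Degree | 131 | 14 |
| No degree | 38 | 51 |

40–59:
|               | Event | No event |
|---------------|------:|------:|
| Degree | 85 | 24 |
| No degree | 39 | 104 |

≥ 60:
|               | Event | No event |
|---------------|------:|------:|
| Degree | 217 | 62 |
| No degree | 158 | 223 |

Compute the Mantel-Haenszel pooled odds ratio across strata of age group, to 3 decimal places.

OR_MH = Σ(aᵢdᵢ/nᵢ) / Σ(bᵢcᵢ/nᵢ), where nᵢ is the stratum total.
Stratum 1 (< 40): n = 234; a·d/n = 131·51/234 = 28.5513; b·c/n = 14·38/234 = 2.2735
Stratum 2 (40–59): n = 252; a·d/n = 85·104/252 = 35.0794; b·c/n = 24·39/252 = 3.7143
Stratum 3 (≥ 60): n = 660; a·d/n = 217·223/660 = 73.3197; b·c/n = 62·158/660 = 14.8424
OR_MH = (28.5513 + 35.0794 + 73.3197) / (2.2735 + 3.7143 + 14.8424) = 136.9503 / 20.8302 = 6.57460

6.575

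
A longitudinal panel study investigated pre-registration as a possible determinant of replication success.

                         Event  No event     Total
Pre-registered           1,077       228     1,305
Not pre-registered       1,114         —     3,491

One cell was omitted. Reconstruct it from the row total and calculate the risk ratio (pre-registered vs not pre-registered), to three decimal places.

2.586

The missing cell is in the unexposed row: 3491 − 1114 = 2377.
So a = 1077, b = 228, c = 1114, d = 2377.
RR = [a/(a+b)] / [c/(c+d)] = (1077/1305) / (1114/3491) = 0.82529/0.31911 = 2.58625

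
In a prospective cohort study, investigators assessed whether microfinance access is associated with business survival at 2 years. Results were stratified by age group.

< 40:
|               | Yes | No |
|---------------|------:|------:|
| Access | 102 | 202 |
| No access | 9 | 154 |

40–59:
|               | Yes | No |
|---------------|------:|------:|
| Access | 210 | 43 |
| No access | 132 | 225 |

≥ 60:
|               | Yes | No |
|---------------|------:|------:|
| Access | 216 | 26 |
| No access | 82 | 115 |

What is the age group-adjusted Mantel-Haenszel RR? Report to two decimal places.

RR_MH = Σ(aᵢ·n₀ᵢ/nᵢ) / Σ(cᵢ·n₁ᵢ/nᵢ), with n₁ᵢ = aᵢ+bᵢ (exposed), n₀ᵢ = cᵢ+dᵢ (unexposed), nᵢ = n₁ᵢ+n₀ᵢ.
Stratum 1 (< 40): n₁ = 304, n₀ = 163, n = 467; a·n₀/n = 102·163/467 = 35.6017; c·n₁/n = 9·304/467 = 5.8587
Stratum 2 (40–59): n₁ = 253, n₀ = 357, n = 610; a·n₀/n = 210·357/610 = 122.9016; c·n₁/n = 132·253/610 = 54.7475
Stratum 3 (≥ 60): n₁ = 242, n₀ = 197, n = 439; a·n₀/n = 216·197/439 = 96.9294; c·n₁/n = 82·242/439 = 45.2027
RR_MH = (35.6017 + 122.9016 + 96.9294) / (5.8587 + 54.7475 + 45.2027) = 255.4327 / 105.8089 = 2.41409

2.41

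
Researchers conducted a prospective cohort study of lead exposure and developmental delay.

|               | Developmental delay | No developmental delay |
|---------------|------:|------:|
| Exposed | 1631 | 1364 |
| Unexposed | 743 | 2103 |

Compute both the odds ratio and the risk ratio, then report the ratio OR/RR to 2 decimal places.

1.62

Cells: a = 1631, b = 1364, c = 743, d = 2103.
OR = (1631·2103)/(1364·743) = 3429993/1013452 = 3.38447
Risk in exposed = 1631/2995 = 0.54457; risk in unexposed = 743/2846 = 0.26107; RR = 2.08595
OR/RR = 3.38447 / 2.08595 = 1.62251
The outcome is not rare, so the OR lies further from 1 than the RR.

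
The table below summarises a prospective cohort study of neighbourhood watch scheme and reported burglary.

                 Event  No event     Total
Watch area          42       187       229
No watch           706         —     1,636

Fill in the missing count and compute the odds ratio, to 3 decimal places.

The missing cell is in the unexposed row: 1636 − 706 = 930.
So a = 42, b = 187, c = 706, d = 930.
OR = (a·d)/(b·c) = (42 × 930) / (187 × 706) = 39060 / 132022 = 0.29586

0.296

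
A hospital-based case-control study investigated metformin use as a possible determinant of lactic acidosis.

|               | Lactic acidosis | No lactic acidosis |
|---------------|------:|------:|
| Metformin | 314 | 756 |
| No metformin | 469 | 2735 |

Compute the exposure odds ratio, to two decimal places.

2.42

Cells: a = 314, b = 756, c = 469, d = 2735.
OR = (a·d)/(b·c) = (314 × 2735) / (756 × 469) = 858790 / 354564 = 2.42210
The odds of lactic acidosis are about 2.42 times as high in the metformin group.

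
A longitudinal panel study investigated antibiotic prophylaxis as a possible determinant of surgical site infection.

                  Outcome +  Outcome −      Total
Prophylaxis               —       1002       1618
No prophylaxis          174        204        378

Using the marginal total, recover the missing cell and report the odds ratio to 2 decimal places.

0.72

The missing cell is in the exposed row: 1618 − 1002 = 616.
So a = 616, b = 1002, c = 174, d = 204.
OR = (a·d)/(b·c) = (616 × 204) / (1002 × 174) = 125664 / 174348 = 0.72077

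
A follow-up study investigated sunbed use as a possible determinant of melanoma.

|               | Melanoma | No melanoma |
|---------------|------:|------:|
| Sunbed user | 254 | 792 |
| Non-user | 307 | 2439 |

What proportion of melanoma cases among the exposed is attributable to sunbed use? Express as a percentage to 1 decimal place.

Cells: a = 254, b = 792, c = 307, d = 2439.
Risk in exposed = 254/1046 = 0.24283; risk in unexposed = 307/2746 = 0.11180.
RR = 0.24283/0.11180 = 2.17202
AR% = (RR − 1)/RR × 100 = (2.17202 − 1)/2.17202 × 100 = 53.9599%

54.0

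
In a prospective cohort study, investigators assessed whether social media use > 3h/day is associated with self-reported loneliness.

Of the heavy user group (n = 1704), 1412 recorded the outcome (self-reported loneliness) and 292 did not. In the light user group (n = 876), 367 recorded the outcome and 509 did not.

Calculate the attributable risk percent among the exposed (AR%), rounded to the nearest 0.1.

49.4

From the description: a = 1412, b = 292, c = 367, d = 509.
Risk in exposed = 1412/1704 = 0.82864; risk in unexposed = 367/876 = 0.41895.
RR = 0.82864/0.41895 = 1.97789
AR% = (RR − 1)/RR × 100 = (1.97789 − 1)/1.97789 × 100 = 49.4412%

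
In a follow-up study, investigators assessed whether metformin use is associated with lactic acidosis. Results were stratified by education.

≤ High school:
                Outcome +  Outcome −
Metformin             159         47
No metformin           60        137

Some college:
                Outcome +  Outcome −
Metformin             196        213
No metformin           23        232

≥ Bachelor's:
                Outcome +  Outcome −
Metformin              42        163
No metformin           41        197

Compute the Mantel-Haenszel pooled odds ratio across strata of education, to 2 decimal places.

4.79

OR_MH = Σ(aᵢdᵢ/nᵢ) / Σ(bᵢcᵢ/nᵢ), where nᵢ is the stratum total.
Stratum 1 (≤ High school): n = 403; a·d/n = 159·137/403 = 54.0521; b·c/n = 47·60/403 = 6.9975
Stratum 2 (Some college): n = 664; a·d/n = 196·232/664 = 68.4819; b·c/n = 213·23/664 = 7.3780
Stratum 3 (≥ Bachelor's): n = 443; a·d/n = 42·197/443 = 18.6772; b·c/n = 163·41/443 = 15.0858
OR_MH = (54.0521 + 68.4819 + 18.6772) / (6.9975 + 7.3780 + 15.0858) = 141.2112 / 29.4613 = 4.79311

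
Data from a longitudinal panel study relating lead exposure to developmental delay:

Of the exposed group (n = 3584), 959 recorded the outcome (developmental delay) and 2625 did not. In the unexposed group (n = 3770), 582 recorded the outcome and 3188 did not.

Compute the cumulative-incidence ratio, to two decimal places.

From the description: a = 959, b = 2625, c = 582, d = 3188.
Risk in exposed = 959/3584 = 0.26758; risk in unexposed = 582/3770 = 0.15438.
RR = 0.26758 / 0.15438 = 1.73328
The risk among the exposed is 1.73 times that among the unexposed.

1.73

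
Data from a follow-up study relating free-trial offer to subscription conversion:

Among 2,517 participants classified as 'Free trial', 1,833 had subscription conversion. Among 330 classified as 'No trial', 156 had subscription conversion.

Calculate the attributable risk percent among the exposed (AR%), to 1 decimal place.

From the description: a = 1833, b = 684, c = 156, d = 174.
Risk in exposed = 1833/2517 = 0.72825; risk in unexposed = 156/330 = 0.47273.
RR = 0.72825/0.47273 = 1.54052
AR% = (RR − 1)/RR × 100 = (1.54052 − 1)/1.54052 × 100 = 35.0870%

35.1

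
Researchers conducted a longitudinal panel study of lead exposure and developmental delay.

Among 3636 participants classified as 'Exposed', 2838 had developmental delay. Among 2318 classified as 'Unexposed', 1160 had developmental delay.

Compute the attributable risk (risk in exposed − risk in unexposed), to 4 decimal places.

0.2801

From the description: a = 2838, b = 798, c = 1160, d = 1158.
Risk in exposed = 2838/3636 = 0.780528; risk in unexposed = 1160/2318 = 0.500431.
Risk difference = 0.780528 − 0.500431 = 0.280097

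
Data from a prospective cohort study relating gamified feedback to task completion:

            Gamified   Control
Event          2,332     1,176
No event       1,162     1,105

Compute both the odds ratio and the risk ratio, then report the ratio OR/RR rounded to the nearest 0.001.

Reading the table with exposure as columns: a = 2332 (Gamified, case), b = 1162 (Gamified, non-case), c = 1176 (Control, case), d = 1105.
OR = (2332·1105)/(1162·1176) = 2576860/1366512 = 1.88572
Risk in exposed = 2332/3494 = 0.66743; risk in unexposed = 1176/2281 = 0.51556; RR = 1.29456
OR/RR = 1.88572 / 1.29456 = 1.45665
The outcome is not rare, so the OR lies further from 1 than the RR.

1.457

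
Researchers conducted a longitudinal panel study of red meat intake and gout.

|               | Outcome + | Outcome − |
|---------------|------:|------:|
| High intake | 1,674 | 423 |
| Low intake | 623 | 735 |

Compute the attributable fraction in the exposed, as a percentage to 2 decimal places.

Cells: a = 1674, b = 423, c = 623, d = 735.
Risk in exposed = 1674/2097 = 0.79828; risk in unexposed = 623/1358 = 0.45876.
RR = 0.79828/0.45876 = 1.74008
AR% = (RR − 1)/RR × 100 = (1.74008 − 1)/1.74008 × 100 = 42.5313%

42.53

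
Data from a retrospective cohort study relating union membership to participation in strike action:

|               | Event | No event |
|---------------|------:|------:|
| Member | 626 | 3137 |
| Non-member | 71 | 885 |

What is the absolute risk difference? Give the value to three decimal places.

Cells: a = 626, b = 3137, c = 71, d = 885.
Risk in exposed = 626/3763 = 0.166357; risk in unexposed = 71/956 = 0.074268.
Risk difference = 0.166357 − 0.074268 = 0.092089

0.092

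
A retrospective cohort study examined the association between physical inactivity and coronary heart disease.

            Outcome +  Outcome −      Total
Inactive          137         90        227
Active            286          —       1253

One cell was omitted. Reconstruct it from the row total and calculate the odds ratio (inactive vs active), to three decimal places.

The missing cell is in the unexposed row: 1253 − 286 = 967.
So a = 137, b = 90, c = 286, d = 967.
OR = (a·d)/(b·c) = (137 × 967) / (90 × 286) = 132479 / 25740 = 5.14681

5.147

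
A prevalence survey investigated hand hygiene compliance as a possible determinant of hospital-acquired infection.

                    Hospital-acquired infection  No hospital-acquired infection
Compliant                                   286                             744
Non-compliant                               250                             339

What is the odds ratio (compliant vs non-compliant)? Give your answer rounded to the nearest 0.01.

0.52

Cells: a = 286, b = 744, c = 250, d = 339.
OR = (a·d)/(b·c) = (286 × 339) / (744 × 250) = 96954 / 186000 = 0.52126
Exposure is associated with lower odds of hospital-acquired infection (OR = 0.52 < 1).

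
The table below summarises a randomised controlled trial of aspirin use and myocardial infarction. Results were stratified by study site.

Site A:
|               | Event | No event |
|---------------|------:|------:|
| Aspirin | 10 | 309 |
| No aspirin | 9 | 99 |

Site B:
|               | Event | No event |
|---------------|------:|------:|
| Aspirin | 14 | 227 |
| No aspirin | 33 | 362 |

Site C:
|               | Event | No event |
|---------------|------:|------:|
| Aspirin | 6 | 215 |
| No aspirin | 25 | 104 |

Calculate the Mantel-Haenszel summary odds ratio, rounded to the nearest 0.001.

0.359

OR_MH = Σ(aᵢdᵢ/nᵢ) / Σ(bᵢcᵢ/nᵢ), where nᵢ is the stratum total.
Stratum 1 (Site A): n = 427; a·d/n = 10·99/427 = 2.3185; b·c/n = 309·9/427 = 6.5129
Stratum 2 (Site B): n = 636; a·d/n = 14·362/636 = 7.9686; b·c/n = 227·33/636 = 11.7783
Stratum 3 (Site C): n = 350; a·d/n = 6·104/350 = 1.7829; b·c/n = 215·25/350 = 15.3571
OR_MH = (2.3185 + 7.9686 + 1.7829) / (6.5129 + 11.7783 + 15.3571) = 12.0699 / 33.6483 = 0.35871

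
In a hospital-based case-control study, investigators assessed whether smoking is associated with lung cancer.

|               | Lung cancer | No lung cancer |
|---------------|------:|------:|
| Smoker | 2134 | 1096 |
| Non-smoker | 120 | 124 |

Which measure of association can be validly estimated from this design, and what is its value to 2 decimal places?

Cells: a = 2134, b = 1096, c = 120, d = 124.
This is a hospital-based case-control study: participants were sampled on outcome status, so risks in the source population cannot be estimated directly — relative risk is not valid here. The odds ratio is the appropriate measure.
OR = (a·d)/(b·c) = (2134 × 124) / (1096 × 120) = 264616 / 131520 = 2.01198

2.01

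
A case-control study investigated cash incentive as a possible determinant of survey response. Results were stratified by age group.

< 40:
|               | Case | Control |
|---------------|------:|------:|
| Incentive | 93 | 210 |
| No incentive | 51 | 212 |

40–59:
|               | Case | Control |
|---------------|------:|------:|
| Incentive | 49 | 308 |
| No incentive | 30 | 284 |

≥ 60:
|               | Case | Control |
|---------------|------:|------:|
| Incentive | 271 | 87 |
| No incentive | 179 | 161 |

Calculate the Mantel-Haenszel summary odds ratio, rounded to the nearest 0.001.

OR_MH = Σ(aᵢdᵢ/nᵢ) / Σ(bᵢcᵢ/nᵢ), where nᵢ is the stratum total.
Stratum 1 (< 40): n = 566; a·d/n = 93·212/566 = 34.8339; b·c/n = 210·51/566 = 18.9223
Stratum 2 (40–59): n = 671; a·d/n = 49·284/671 = 20.7392; b·c/n = 308·30/671 = 13.7705
Stratum 3 (≥ 60): n = 698; a·d/n = 271·161/698 = 62.5086; b·c/n = 87·179/698 = 22.3109
OR_MH = (34.8339 + 20.7392 + 62.5086) / (18.9223 + 13.7705 + 22.3109) = 118.0817 / 55.0036 = 2.14680

2.147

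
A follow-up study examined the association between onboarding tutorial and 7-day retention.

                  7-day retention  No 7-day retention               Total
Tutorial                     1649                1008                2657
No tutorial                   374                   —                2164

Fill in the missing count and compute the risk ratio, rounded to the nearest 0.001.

The missing cell is in the unexposed row: 2164 − 374 = 1790.
So a = 1649, b = 1008, c = 374, d = 1790.
RR = [a/(a+b)] / [c/(c+d)] = (1649/2657) / (374/2164) = 0.62062/0.17283 = 3.59099

3.591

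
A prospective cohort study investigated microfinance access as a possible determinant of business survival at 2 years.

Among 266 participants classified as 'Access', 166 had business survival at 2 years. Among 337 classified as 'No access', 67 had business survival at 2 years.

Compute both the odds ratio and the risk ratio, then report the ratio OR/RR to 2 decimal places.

2.13

From the description: a = 166, b = 100, c = 67, d = 270.
OR = (166·270)/(100·67) = 44820/6700 = 6.68955
Risk in exposed = 166/266 = 0.62406; risk in unexposed = 67/337 = 0.19881; RR = 3.13893
OR/RR = 6.68955 / 3.13893 = 2.13116
The outcome is not rare, so the OR lies further from 1 than the RR.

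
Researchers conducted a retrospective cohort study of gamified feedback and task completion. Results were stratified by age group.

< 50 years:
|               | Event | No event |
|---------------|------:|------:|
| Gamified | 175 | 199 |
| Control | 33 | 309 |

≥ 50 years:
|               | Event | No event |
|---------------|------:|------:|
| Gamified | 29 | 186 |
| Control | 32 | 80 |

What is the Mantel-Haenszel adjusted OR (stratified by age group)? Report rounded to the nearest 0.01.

OR_MH = Σ(aᵢdᵢ/nᵢ) / Σ(bᵢcᵢ/nᵢ), where nᵢ is the stratum total.
Stratum 1 (< 50 years): n = 716; a·d/n = 175·309/716 = 75.5237; b·c/n = 199·33/716 = 9.1718
Stratum 2 (≥ 50 years): n = 327; a·d/n = 29·80/327 = 7.0948; b·c/n = 186·32/327 = 18.2018
OR_MH = (75.5237 + 7.0948) / (9.1718 + 18.2018) = 82.6185 / 27.3736 = 3.01818

3.02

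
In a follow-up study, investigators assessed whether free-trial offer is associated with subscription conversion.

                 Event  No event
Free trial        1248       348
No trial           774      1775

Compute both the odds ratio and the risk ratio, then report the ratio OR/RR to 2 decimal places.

3.19

Cells: a = 1248, b = 348, c = 774, d = 1775.
OR = (1248·1775)/(348·774) = 2215200/269352 = 8.22418
Risk in exposed = 1248/1596 = 0.78195; risk in unexposed = 774/2549 = 0.30365; RR = 2.57520
OR/RR = 8.22418 / 2.57520 = 3.19361
The outcome is not rare, so the OR lies further from 1 than the RR.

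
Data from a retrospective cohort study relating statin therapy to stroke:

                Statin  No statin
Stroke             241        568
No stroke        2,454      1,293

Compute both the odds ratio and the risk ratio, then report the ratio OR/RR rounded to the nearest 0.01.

0.76

Reading the table with exposure as columns: a = 241 (Statin, case), b = 2454 (Statin, non-case), c = 568 (No statin, case), d = 1293.
OR = (241·1293)/(2454·568) = 311613/1393872 = 0.22356
Risk in exposed = 241/2695 = 0.08942; risk in unexposed = 568/1861 = 0.30521; RR = 0.29299
OR/RR = 0.22356 / 0.29299 = 0.76302
The outcome is not rare, so the OR lies further from 1 than the RR.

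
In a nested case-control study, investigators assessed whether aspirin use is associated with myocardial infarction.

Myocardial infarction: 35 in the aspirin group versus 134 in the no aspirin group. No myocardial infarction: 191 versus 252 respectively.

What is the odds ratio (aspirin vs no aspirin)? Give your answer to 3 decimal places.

0.345

From the description: a = 35, b = 191, c = 134, d = 252.
OR = (a·d)/(b·c) = (35 × 252) / (191 × 134) = 8820 / 25594 = 0.34461
Exposure is associated with lower odds of myocardial infarction (OR = 0.34 < 1).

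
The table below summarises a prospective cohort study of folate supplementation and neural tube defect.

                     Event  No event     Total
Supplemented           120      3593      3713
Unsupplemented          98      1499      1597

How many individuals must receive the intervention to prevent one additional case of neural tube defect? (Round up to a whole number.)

Risk in treated group = 120/3713 = 0.03232; risk in control = 98/1597 = 0.06137.
Absolute risk reduction = 0.06137 − 0.03232 = 0.02905
NNT = 1 / ARR = 1 / 0.02905 = 34.428 → round up → 35

35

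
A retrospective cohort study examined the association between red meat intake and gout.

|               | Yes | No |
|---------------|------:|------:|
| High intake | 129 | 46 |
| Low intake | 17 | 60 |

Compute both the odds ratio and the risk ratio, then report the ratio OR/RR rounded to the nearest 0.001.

2.964

Cells: a = 129, b = 46, c = 17, d = 60.
OR = (129·60)/(46·17) = 7740/782 = 9.89770
Risk in exposed = 129/175 = 0.73714; risk in unexposed = 17/77 = 0.22078; RR = 3.33882
OR/RR = 9.89770 / 3.33882 = 2.96443
The outcome is not rare, so the OR lies further from 1 than the RR.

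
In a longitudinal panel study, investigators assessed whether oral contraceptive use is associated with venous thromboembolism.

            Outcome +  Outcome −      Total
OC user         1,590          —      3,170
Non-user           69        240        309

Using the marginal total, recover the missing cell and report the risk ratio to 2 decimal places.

The missing cell is in the exposed row: 3170 − 1590 = 1580.
So a = 1590, b = 1580, c = 69, d = 240.
RR = [a/(a+b)] / [c/(c+d)] = (1590/3170) / (69/309) = 0.50158/0.22330 = 2.24619

2.25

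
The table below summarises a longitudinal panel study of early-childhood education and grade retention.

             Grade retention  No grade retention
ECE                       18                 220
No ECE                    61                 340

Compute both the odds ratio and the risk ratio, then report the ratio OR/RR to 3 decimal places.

0.917

Cells: a = 18, b = 220, c = 61, d = 340.
OR = (18·340)/(220·61) = 6120/13420 = 0.45604
Risk in exposed = 18/238 = 0.07563; risk in unexposed = 61/401 = 0.15212; RR = 0.49718
OR/RR = 0.45604 / 0.49718 = 0.91725
The outcome is not rare, so the OR lies further from 1 than the RR.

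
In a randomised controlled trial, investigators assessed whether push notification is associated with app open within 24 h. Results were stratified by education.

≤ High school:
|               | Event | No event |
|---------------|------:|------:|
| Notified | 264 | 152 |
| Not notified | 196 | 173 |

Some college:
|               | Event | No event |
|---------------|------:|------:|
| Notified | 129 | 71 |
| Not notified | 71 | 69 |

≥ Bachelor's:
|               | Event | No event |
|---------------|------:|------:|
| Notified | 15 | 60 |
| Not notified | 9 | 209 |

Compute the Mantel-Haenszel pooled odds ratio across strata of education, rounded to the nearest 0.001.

OR_MH = Σ(aᵢdᵢ/nᵢ) / Σ(bᵢcᵢ/nᵢ), where nᵢ is the stratum total.
Stratum 1 (≤ High school): n = 785; a·d/n = 264·173/785 = 58.1809; b·c/n = 152·196/785 = 37.9516
Stratum 2 (Some college): n = 340; a·d/n = 129·69/340 = 26.1794; b·c/n = 71·71/340 = 14.8265
Stratum 3 (≥ Bachelor's): n = 293; a·d/n = 15·209/293 = 10.6997; b·c/n = 60·9/293 = 1.8430
OR_MH = (58.1809 + 26.1794 + 10.6997) / (37.9516 + 14.8265 + 1.8430) = 95.0600 / 54.6211 = 1.74035

1.740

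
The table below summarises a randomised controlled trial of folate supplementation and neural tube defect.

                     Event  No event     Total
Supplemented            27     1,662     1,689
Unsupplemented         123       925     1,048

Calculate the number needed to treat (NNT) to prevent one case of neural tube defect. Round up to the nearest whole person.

Risk in treated group = 27/1689 = 0.01599; risk in control = 123/1048 = 0.11737.
Absolute risk reduction = 0.11737 − 0.01599 = 0.10138
NNT = 1 / ARR = 1 / 0.10138 = 9.864 → round up → 10

10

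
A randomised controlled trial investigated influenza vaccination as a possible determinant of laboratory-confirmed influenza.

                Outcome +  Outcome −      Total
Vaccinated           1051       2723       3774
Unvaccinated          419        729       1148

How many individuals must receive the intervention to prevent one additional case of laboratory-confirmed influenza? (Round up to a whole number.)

Risk in treated group = 1051/3774 = 0.27848; risk in control = 419/1148 = 0.36498.
Absolute risk reduction = 0.36498 − 0.27848 = 0.08650
NNT = 1 / ARR = 1 / 0.08650 = 11.561 → round up → 12

12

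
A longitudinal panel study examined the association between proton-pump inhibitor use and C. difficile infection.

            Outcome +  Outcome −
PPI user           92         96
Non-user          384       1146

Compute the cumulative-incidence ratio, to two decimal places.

1.95

Cells: a = 92, b = 96, c = 384, d = 1146.
Risk in exposed = 92/188 = 0.48936; risk in unexposed = 384/1530 = 0.25098.
RR = 0.48936 / 0.25098 = 1.94980
The risk among the exposed is 1.95 times that among the unexposed.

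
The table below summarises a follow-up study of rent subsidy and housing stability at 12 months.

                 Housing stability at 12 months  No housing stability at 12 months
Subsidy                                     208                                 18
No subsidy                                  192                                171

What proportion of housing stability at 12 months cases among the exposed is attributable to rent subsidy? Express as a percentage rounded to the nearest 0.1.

42.5

Cells: a = 208, b = 18, c = 192, d = 171.
Risk in exposed = 208/226 = 0.92035; risk in unexposed = 192/363 = 0.52893.
RR = 0.92035/0.52893 = 1.74004
AR% = (RR − 1)/RR × 100 = (1.74004 − 1)/1.74004 × 100 = 42.5302%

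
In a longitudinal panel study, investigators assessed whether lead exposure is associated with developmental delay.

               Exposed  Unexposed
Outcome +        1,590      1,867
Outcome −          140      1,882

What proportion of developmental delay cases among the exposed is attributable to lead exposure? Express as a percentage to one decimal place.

45.8

Reading the table with exposure as columns: a = 1590 (Exposed, case), b = 140 (Exposed, non-case), c = 1867 (Unexposed, case), d = 1882.
Risk in exposed = 1590/1730 = 0.91908; risk in unexposed = 1867/3749 = 0.49800.
RR = 0.91908/0.49800 = 1.84553
AR% = (RR − 1)/RR × 100 = (1.84553 − 1)/1.84553 × 100 = 45.8152%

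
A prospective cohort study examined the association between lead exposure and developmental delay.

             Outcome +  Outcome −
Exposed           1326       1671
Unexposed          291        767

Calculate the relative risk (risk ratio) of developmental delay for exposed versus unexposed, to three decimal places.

1.609

Cells: a = 1326, b = 1671, c = 291, d = 767.
Risk in exposed = 1326/2997 = 0.44244; risk in unexposed = 291/1058 = 0.27505.
RR = 0.44244 / 0.27505 = 1.60861
The risk among the exposed is 1.61 times that among the unexposed.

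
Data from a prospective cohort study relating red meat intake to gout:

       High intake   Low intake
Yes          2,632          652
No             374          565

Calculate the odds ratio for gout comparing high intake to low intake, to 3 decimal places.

Reading the table with exposure as columns: a = 2632 (High intake, case), b = 374 (High intake, non-case), c = 652 (Low intake, case), d = 565.
OR = (a·d)/(b·c) = (2632 × 565) / (374 × 652) = 1487080 / 243848 = 6.09839
The odds of gout are about 6.10 times as high in the high intake group.

6.098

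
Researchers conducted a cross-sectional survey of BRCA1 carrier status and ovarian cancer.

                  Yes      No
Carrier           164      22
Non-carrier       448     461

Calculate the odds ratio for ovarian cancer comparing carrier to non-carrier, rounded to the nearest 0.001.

7.671

Cells: a = 164, b = 22, c = 448, d = 461.
OR = (a·d)/(b·c) = (164 × 461) / (22 × 448) = 75604 / 9856 = 7.67086
The odds of ovarian cancer are about 7.67 times as high in the carrier group.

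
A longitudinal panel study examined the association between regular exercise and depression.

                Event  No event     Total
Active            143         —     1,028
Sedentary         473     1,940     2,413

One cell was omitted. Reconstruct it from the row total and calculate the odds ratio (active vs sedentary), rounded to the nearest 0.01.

0.66

The missing cell is in the exposed row: 1028 − 143 = 885.
So a = 143, b = 885, c = 473, d = 1940.
OR = (a·d)/(b·c) = (143 × 1940) / (885 × 473) = 277420 / 418605 = 0.66273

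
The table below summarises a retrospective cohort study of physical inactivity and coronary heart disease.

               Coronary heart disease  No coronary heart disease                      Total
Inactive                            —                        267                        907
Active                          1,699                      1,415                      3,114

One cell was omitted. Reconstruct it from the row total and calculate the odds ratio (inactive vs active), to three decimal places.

1.996

The missing cell is in the exposed row: 907 − 267 = 640.
So a = 640, b = 267, c = 1699, d = 1415.
OR = (a·d)/(b·c) = (640 × 1415) / (267 × 1699) = 905600 / 453633 = 1.99633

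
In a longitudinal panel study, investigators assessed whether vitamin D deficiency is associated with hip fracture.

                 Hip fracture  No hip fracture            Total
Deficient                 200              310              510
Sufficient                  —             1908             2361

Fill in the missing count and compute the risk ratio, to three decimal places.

2.044

The missing cell is in the unexposed row: 2361 − 1908 = 453.
So a = 200, b = 310, c = 453, d = 1908.
RR = [a/(a+b)] / [c/(c+d)] = (200/510) / (453/2361) = 0.39216/0.19187 = 2.04389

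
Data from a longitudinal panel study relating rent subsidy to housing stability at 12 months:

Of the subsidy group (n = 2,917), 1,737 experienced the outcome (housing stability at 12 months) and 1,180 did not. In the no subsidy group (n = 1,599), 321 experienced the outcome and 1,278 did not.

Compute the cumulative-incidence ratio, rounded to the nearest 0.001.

From the description: a = 1737, b = 1180, c = 321, d = 1278.
Risk in exposed = 1737/2917 = 0.59547; risk in unexposed = 321/1599 = 0.20075.
RR = 0.59547 / 0.20075 = 2.96624
The risk among the exposed is 2.97 times that among the unexposed.

2.966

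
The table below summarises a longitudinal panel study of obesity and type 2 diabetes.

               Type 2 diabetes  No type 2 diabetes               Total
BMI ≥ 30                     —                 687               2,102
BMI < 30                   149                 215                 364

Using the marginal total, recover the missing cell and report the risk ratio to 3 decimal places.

1.645

The missing cell is in the exposed row: 2102 − 687 = 1415.
So a = 1415, b = 687, c = 149, d = 215.
RR = [a/(a+b)] / [c/(c+d)] = (1415/2102) / (149/364) = 0.67317/0.40934 = 1.64452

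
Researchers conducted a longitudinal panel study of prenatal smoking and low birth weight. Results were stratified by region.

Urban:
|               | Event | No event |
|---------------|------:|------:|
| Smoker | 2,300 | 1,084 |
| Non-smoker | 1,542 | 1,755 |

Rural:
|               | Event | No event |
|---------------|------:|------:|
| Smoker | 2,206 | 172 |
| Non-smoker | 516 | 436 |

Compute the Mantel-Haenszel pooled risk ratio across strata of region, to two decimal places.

1.54

RR_MH = Σ(aᵢ·n₀ᵢ/nᵢ) / Σ(cᵢ·n₁ᵢ/nᵢ), with n₁ᵢ = aᵢ+bᵢ (exposed), n₀ᵢ = cᵢ+dᵢ (unexposed), nᵢ = n₁ᵢ+n₀ᵢ.
Stratum 1 (Urban): n₁ = 3384, n₀ = 3297, n = 6681; a·n₀/n = 2300·3297/6681 = 1135.0247; c·n₁/n = 1542·3384/6681 = 781.0400
Stratum 2 (Rural): n₁ = 2378, n₀ = 952, n = 3330; a·n₀/n = 2206·952/3330 = 630.6643; c·n₁/n = 516·2378/3330 = 368.4829
RR_MH = (1135.0247 + 630.6643) / (781.0400 + 368.4829) = 1765.6890 / 1149.5228 = 1.53602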